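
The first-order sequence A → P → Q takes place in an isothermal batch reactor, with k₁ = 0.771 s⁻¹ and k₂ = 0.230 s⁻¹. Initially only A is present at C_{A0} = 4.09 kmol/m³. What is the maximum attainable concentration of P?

At the optimum, C_{P,max}/C_{A0} = (k₁/k₂)^[k₂/(k₂−k₁)].
= (0.771/0.230)^(0.230/(0.230−0.771)) = (3.352)^(-0.4251) = 0.5979.
C_{P,max} = 0.5979×4.09 = 2.45 kmol/m³.

2.45 kmol/m³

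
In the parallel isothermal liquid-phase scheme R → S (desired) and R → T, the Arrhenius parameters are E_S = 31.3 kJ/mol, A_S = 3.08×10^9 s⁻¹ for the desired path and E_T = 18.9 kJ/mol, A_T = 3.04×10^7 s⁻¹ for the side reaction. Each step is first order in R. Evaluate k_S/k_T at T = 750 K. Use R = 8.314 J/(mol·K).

Since both paths have the same order in R, the concentration cancels and S_{S/T} = k_S/k_T = (A_S/A_T)·exp[(E_T−E_S)/(RT)].
(E_T−E_S)/(RT) = (18.9−31.3)×10³/(8.314×750) = -12400/6236 = -1.989.
k_S/k_T = (3.08×10^9/3.04×10^7)·exp(-1.989) = 101.3 × 0.1369 = 13.9.

13.9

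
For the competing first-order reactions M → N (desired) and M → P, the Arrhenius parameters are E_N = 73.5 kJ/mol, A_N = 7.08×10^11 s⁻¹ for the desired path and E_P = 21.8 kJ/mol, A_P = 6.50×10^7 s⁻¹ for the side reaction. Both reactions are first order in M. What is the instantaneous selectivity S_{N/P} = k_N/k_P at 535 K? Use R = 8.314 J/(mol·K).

Since both paths have the same order in M, the concentration cancels and S_{N/P} = k_N/k_P = (A_N/A_P)·exp[(E_P−E_N)/(RT)].
(E_P−E_N)/(RT) = (21.8−73.5)×10³/(8.314×535) = -51700/4448 = -11.62.
k_N/k_P = (7.08×10^11/6.50×10^7)·exp(-11.62) = 10892 × 8.956×10^-6 = 0.0975.
Since E_N > E_P, raising the temperature improves selectivity toward N.

0.0975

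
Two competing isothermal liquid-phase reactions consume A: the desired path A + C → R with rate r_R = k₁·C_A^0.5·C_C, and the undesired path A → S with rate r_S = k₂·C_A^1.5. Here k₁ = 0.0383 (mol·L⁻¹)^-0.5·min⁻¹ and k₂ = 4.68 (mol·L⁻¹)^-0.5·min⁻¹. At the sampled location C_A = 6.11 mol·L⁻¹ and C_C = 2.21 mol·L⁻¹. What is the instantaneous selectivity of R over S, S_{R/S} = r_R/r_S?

S_{R/S} = r_R/r_S = (k₁·C_A^0.5·C_C)/(k₂·C_A^1.5) = (k₁/k₂)·C_A⁻¹·C_C.
= (0.0383×6.110^0.5×2.210) / (4.68×6.110^1.5) = 0.2092/70.68 = 0.00296.
The undesired path is higher order in A, so low C_A (CSTR or dilute feed) favours R.

0.00296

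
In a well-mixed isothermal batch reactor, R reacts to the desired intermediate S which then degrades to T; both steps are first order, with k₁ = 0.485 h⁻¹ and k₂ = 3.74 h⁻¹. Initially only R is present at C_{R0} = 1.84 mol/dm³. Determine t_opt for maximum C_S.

For first-order series the maximum of C_S occurs at t_opt = ln(k₂/k₁)/(k₂−k₁).
= ln(3.74/0.485)/(3.74−0.485) = ln(7.711)/3.255 = 2.043/3.255 = 0.628 h.

0.628 h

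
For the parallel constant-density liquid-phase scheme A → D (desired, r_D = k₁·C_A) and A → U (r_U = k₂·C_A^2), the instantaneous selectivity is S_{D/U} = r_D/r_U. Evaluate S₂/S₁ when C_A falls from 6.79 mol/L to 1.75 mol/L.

3.88

S_{D/U} = (k₁/k₂)·C_A⁻¹, so S₂/S₁ = (C_{A,2}/C_{A,1})⁻¹.
= 6.79/1.75 = 3.88.
Selectivity toward D rises as C_A falls — low-concentration operation is favoured.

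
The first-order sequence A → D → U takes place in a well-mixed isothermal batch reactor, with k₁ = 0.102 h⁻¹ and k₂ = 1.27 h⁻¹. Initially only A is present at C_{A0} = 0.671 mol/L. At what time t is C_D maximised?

The intermediate peaks when r₁ = r₂, i.e. k₁e^(−k₁t) = k₂e^(−k₂t), giving t_opt = ln(k₂/k₁)/(k₂−k₁).
= ln(1.27/0.102)/(1.27−0.102) = ln(12.45)/1.168 = 2.522/1.168 = 2.16 h.

2.16 h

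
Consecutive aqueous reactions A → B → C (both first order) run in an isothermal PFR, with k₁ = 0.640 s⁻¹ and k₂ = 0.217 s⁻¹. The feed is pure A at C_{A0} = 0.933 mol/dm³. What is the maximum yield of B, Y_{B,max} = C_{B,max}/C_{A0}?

At the optimum, C_{B,max}/C_{A0} = (k₁/k₂)^[k₂/(k₂−k₁)].
= (0.640/0.217)^(0.217/(0.217−0.640)) = (2.949)^(-0.5130) = 0.5742.

0.574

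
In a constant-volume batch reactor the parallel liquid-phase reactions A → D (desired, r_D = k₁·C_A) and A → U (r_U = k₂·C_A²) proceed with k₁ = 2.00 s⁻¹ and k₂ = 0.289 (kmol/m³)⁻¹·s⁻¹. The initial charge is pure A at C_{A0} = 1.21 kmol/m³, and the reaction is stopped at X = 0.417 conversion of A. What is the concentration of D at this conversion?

0.443 kmol/m³

C_A = C_{A0}(1−X) = 0.7054 kmol/m³.
Along a PFR/batch, dC_D/dC_A = −r_D/(r_D+r_U) = −k₁/(k₁+k₂·C_A).
Integrating from C_{A0} to C_A: C_D = (2.00/0.289)·ln[(2.00+0.289·1.21)/(2.00+0.289·0.705)] = 6.920·ln(2.350/2.204) = 0.4434 kmol/m³.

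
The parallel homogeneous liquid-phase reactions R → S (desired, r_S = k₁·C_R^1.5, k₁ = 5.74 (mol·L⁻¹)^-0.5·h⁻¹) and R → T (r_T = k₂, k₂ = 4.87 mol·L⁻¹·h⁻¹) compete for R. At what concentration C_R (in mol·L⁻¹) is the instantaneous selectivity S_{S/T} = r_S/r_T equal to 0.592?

S_{S/T} = (k₁/k₂)·C_R^1.5 ⇒ C_R = (S·k₂/k₁)^(1/1.5).
= (0.592×4.87/5.74)^(0.6667) = (0.5023)^(0.6667) = 0.632 mol·L⁻¹.

0.632 mol·L⁻¹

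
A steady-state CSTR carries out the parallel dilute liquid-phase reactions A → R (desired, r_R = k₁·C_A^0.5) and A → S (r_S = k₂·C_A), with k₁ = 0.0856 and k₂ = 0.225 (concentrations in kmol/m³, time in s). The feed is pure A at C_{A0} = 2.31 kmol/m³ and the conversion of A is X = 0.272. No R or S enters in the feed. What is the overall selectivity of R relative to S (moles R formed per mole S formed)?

Exit C_A = C_{A0}(1−X) = 2.31×0.728 = 1.682 kmol/m³.
A CSTR operates uniformly at the exit composition, giving r_R = 0.1110 and r_S = 0.3784 (each k·C_A^n at C_A = 1.682).
Overall selectivity = C_R/C_S = r_Rτ/(r_Sτ) = r_R/r_S = 0.293.

0.293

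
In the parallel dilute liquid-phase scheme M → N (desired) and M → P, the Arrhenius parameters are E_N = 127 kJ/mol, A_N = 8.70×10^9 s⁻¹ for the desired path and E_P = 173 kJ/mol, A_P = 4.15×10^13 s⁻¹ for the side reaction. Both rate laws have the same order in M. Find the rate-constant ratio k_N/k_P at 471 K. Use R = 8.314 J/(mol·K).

Since both paths have the same order in M, the concentration cancels and S_{N/P} = k_N/k_P = (A_N/A_P)·exp[(E_P−E_N)/(RT)].
(E_P−E_N)/(RT) = (173−127)×10³/(8.314×471) = 46000/3916 = 11.75.
k_N/k_P = (8.70×10^9/4.15×10^13)·exp(11.75) = 2.096×10^-4 × 1.264×10^5 = 26.5.
Since E_N < E_P, lowering the temperature improves selectivity toward N.

26.5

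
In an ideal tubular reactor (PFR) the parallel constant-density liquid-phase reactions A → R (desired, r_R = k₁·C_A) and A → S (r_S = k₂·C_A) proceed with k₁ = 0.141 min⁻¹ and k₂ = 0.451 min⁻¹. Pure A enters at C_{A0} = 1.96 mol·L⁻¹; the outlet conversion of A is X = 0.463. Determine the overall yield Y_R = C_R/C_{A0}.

0.110

C_A = C_{A0}(1−X) = 1.053 mol·L⁻¹.
Both paths are first order in A, so the instantaneous fraction to R is constant: dC_R/d(−C_A) = k₁/(k₁+k₂) = 0.2382.
C_R = 0.2382·(C_{A0}−C_A) = 0.2382×0.9075 = 0.216 mol·L⁻¹.
Y_R = C_R/C_{A0} = 0.2161/1.96 = 0.110.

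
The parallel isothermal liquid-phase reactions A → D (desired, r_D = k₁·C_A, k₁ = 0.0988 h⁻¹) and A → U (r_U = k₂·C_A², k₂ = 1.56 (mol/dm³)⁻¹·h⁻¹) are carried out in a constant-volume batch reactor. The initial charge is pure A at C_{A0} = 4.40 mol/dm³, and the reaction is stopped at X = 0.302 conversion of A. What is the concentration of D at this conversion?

C_A = C_{A0}(1−X) = 3.071 mol/dm³.
Along a PFR/batch, dC_D/dC_A = −r_D/(r_D+r_U) = −k₁/(k₁+k₂·C_A).
Integrating from C_{A0} to C_A: C_D = (0.0988/1.56)·ln[(0.0988+1.56·4.40)/(0.0988+1.56·3.07)] = 0.06333·ln(6.963/4.890) = 0.02238 mol/dm³.

0.0224 mol/dm³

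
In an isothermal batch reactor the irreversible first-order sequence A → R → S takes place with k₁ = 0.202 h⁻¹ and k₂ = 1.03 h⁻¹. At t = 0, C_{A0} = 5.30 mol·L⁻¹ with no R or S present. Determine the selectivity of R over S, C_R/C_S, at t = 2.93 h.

The intermediate concentration in a first-order A→B→C sequence is C_R = k₁C_{A0}(e^(−k₁t) − e^(−k₂t))/(k₂−k₁).
e^(−k₁t) = e^(−0.202×2.93) = e^(−0.5919) = 0.5533; e^(−k₂t) = e^(−3.018) = 0.04890.
C_R = 0.202×5.30/(1.03−0.202) × (0.5533−0.04890) = 1.293×0.5044 = 0.6522 mol·L⁻¹.
C_A = C_{A0}e^(−k₁t) = 2.932 mol·L⁻¹, so C_S = C_{A0}−C_A−C_R = 1.715 mol·L⁻¹; C_R/C_S = 0.380.

0.380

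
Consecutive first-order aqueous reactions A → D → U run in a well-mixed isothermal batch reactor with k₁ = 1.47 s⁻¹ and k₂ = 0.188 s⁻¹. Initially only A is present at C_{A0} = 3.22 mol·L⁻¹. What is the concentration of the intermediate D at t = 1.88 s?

2.36 mol·L⁻¹

The intermediate concentration in a first-order A→B→C sequence is C_D = k₁C_{A0}(e^(−k₁t) − e^(−k₂t))/(k₂−k₁).
e^(−k₁t) = e^(−1.47×1.88) = e^(−2.764) = 0.06306; e^(−k₂t) = e^(−0.3534) = 0.7023.
C_D = 1.47×3.22/(0.188−1.47) × (0.06306−0.7023) = (-3.692)×(-0.6392) = 2.360 mol·L⁻¹.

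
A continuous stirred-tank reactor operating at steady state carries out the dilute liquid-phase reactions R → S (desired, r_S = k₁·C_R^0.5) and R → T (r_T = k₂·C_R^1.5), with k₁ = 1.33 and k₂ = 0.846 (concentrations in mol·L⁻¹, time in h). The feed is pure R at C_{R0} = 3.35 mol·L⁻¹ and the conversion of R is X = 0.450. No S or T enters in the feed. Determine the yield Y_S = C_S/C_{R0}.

Exit C_R = C_{R0}(1−X) = 3.35×0.550 = 1.843 mol·L⁻¹.
Rates in a CSTR are evaluated at the outlet concentration: r_S = 1.33×1.843^0.5 = 1.805, r_T = 0.846×1.843^1.5 = 2.116.
Fraction of consumed R going to S: r_S/(r_S+r_T) = 0.4604.
C_S = 0.4604·C_{R0}·X = 0.4604×3.35×0.450 = 0.694 mol·L⁻¹; Y_S = C_S/C_{R0} = 0.207.

0.207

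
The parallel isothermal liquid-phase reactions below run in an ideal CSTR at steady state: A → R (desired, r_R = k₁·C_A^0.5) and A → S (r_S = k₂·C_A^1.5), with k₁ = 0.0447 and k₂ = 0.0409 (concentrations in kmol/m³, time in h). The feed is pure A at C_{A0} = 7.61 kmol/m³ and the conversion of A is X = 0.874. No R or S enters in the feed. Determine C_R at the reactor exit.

Exit C_A = C_{A0}(1−X) = 7.61×0.126 = 0.9589 kmol/m³.
Rates in a CSTR are evaluated at the outlet concentration: r_R = 0.0447×0.9589^0.5 = 0.04377, r_S = 0.0409×0.9589^1.5 = 0.03840.
Fraction of consumed A going to R: r_R/(r_R+r_S) = 0.5327.
C_R = 0.5327·C_{A0}·X = 0.5327×7.61×0.874 = 3.54 kmol/m³.

3.54 kmol/m³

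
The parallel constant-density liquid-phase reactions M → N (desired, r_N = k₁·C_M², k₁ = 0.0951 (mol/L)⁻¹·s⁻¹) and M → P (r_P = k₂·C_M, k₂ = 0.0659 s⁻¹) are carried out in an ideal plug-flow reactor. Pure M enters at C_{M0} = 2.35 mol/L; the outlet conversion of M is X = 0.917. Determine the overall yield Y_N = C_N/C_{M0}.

0.554

C_M = C_{M0}(1−X) = 0.1950 mol/L.
Along a PFR/batch, dC_P/dC_M = −r_P/(r_N+r_P) = −k₂/(k₂+k₁·C_M).
Integrating from C_{M0} to C_M: C_P = (0.0659/0.0951)·ln[(0.0659+0.0951·2.35)/(0.0659+0.0951·0.195)] = 0.6930·ln(0.2894/0.08445) = 0.8534 mol/L.
Then C_N = (C_{M0}−C_M) − C_P = 2.155 − 0.8534 = 1.302 mol/L.
Y_N = C_N/C_{M0} = 1.302/2.35 = 0.554.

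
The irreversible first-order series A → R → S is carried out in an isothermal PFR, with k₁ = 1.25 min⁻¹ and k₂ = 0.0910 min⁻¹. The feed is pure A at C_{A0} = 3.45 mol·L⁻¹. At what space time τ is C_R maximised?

2.26 min

The intermediate peaks when r₁ = r₂, i.e. k₁e^(−k₁τ) = k₂e^(−k₂τ), giving τ_opt = ln(k₂/k₁)/(k₂−k₁).
= ln(0.0910/1.25)/(0.0910−1.25) = ln(0.07280)/-1.159 = -2.620/-1.159 = 2.26 min.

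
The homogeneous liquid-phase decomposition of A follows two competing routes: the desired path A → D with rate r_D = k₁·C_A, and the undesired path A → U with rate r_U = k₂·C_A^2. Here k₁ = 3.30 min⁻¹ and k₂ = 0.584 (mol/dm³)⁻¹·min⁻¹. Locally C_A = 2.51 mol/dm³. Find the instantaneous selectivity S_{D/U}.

2.25

S_{D/U} = r_D/r_U = (k₁·C_A)/(k₂·C_A^2) = (k₁/k₂)·C_A⁻¹.
= (3.30×2.510) / (0.584×2.510^2) = 8.283/3.679 = 2.25.
The undesired path is higher order in A, so low C_A (CSTR or dilute feed) favours D.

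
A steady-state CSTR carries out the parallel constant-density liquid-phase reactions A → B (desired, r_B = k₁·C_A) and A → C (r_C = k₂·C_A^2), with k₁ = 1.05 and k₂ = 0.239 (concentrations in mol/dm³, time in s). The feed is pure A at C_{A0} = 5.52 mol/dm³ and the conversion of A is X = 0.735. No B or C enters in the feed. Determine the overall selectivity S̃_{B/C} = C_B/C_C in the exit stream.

3.00

Exit C_A = C_{A0}(1−X) = 5.52×0.265 = 1.463 mol/dm³.
Rates in a CSTR are evaluated at the outlet concentration: r_B = 1.05×1.463 = 1.536, r_C = 0.239×1.463^2 = 0.5114.
Overall selectivity = C_B/C_C = r_Bτ/(r_Cτ) = r_B/r_C = 3.00.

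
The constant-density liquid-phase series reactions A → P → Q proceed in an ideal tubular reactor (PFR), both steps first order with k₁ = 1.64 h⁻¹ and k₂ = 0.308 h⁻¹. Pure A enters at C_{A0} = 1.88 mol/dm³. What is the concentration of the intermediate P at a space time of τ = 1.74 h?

Solving the coupled first-order balances gives C_P(τ) = [k₁/(k₂−k₁)]·C_{A0}·(e^(−k₁τ) − e^(−k₂τ)).
e^(−k₁τ) = e^(−1.64×1.74) = e^(−2.854) = 0.05764; e^(−k₂τ) = e^(−0.5359) = 0.5851.
C_P = 1.64×1.88/(0.308−1.64) × (0.05764−0.5851) = (-2.315)×(-0.5275) = 1.221 mol/dm³.

1.22 mol/dm³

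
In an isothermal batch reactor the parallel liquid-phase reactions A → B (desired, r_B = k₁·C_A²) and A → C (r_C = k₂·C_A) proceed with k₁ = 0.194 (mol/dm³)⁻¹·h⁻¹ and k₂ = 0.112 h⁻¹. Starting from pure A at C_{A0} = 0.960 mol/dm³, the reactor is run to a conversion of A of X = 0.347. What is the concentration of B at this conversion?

0.192 mol/dm³

C_A = C_{A0}(1−X) = 0.6269 mol/dm³.
Along a PFR/batch, dC_C/dC_A = −r_C/(r_B+r_C) = −k₂/(k₂+k₁·C_A).
Integrating from C_{A0} to C_A: C_C = (0.112/0.194)·ln[(0.112+0.194·0.960)/(0.112+0.194·0.627)] = 0.5773·ln(0.2982/0.2336) = 0.1410 mol/dm³.
Then C_B = (C_{A0}−C_A) − C_C = 0.3331 − 0.1410 = 0.1921 mol/dm³.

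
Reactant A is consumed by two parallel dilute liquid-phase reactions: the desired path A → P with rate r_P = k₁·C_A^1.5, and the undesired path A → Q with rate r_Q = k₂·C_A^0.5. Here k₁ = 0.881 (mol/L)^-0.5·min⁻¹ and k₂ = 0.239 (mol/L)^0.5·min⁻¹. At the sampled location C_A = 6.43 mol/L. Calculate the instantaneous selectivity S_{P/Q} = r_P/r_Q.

S_{P/Q} = r_P/r_Q = (k₁·C_A^1.5)/(k₂·C_A^0.5) = (k₁/k₂)·C_A.
= (0.881×6.430^1.5) / (0.239×6.430^0.5) = 14.36/0.6060 = 23.7.
Since the desired path is higher order in A, keeping C_A high (PFR or concentrated feed) favours P.

23.7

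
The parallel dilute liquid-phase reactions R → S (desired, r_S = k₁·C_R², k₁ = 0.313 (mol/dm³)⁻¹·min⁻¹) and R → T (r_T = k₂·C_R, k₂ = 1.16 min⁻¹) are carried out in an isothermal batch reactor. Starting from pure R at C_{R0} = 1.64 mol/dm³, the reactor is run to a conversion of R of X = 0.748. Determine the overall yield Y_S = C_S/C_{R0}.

C_R = C_{R0}(1−X) = 0.4133 mol/dm³.
Along a PFR/batch, dC_T/dC_R = −r_T/(r_S+r_T) = −k₂/(k₂+k₁·C_R).
Integrating from C_{R0} to C_R: C_T = (1.16/0.313)·ln[(1.16+0.313·1.64)/(1.16+0.313·0.413)] = 3.706·ln(1.673/1.289) = 0.9660 mol/dm³.
Then C_S = (C_{R0}−C_R) − C_T = 1.227 − 0.9660 = 0.2607 mol/dm³.
Y_S = C_S/C_{R0} = 0.2607/1.64 = 0.159.

0.159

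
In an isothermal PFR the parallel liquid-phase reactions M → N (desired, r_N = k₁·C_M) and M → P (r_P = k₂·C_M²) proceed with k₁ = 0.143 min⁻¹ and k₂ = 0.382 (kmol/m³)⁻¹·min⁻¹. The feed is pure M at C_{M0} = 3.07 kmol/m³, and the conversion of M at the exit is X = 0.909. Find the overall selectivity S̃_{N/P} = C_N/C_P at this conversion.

0.287

C_M = C_{M0}(1−X) = 0.2794 kmol/m³.
Along a PFR/batch, dC_N/dC_M = −r_N/(r_N+r_P) = −k₁/(k₁+k₂·C_M).
Integrating from C_{M0} to C_M: C_N = (0.143/0.382)·ln[(0.143+0.382·3.07)/(0.143+0.382·0.279)] = 0.3743·ln(1.316/0.2497) = 0.6221 kmol/m³.
C_P = (C_{M0}−C_M)−C_N = 2.169 kmol/m³; S̃_{N/P} = 0.6221/2.169 = 0.287.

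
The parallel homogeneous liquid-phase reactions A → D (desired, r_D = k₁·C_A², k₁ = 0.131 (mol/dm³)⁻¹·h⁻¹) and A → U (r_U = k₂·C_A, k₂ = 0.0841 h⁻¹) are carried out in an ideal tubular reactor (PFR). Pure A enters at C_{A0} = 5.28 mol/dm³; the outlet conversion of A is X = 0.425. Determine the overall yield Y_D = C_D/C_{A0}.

0.367

C_A = C_{A0}(1−X) = 3.036 mol/dm³.
Along a PFR/batch, dC_U/dC_A = −r_U/(r_D+r_U) = −k₂/(k₂+k₁·C_A).
Integrating from C_{A0} to C_A: C_U = (0.0841/0.131)·ln[(0.0841+0.131·5.28)/(0.0841+0.131·3.04)] = 0.6420·ln(0.7758/0.4818) = 0.3058 mol/dm³.
Then C_D = (C_{A0}−C_A) − C_U = 2.244 − 0.3058 = 1.938 mol/dm³.
Y_D = C_D/C_{A0} = 1.938/5.28 = 0.367.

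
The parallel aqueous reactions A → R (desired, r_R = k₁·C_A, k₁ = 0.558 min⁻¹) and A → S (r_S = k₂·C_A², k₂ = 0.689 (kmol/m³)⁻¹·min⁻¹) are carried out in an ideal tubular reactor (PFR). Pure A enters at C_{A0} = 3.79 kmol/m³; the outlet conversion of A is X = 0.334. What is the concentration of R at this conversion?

0.261 kmol/m³

C_A = C_{A0}(1−X) = 2.524 kmol/m³.
Along a PFR/batch, dC_R/dC_A = −r_R/(r_R+r_S) = −k₁/(k₁+k₂·C_A).
Integrating from C_{A0} to C_A: C_R = (0.558/0.689)·ln[(0.558+0.689·3.79)/(0.558+0.689·2.52)] = 0.8099·ln(3.169/2.297) = 0.2607 kmol/m³.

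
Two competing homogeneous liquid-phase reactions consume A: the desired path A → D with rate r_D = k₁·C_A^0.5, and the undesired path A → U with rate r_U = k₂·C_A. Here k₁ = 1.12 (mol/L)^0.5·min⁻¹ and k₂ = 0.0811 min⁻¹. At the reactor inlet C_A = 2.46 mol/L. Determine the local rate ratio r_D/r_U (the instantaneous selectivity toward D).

8.81

S_{D/U} = r_D/r_U = (k₁·C_A^0.5)/(k₂·C_A) = (k₁/k₂)·C_A^-0.5.
= (1.12×2.460^0.5) / (0.0811×2.460) = 1.757/0.1995 = 8.81.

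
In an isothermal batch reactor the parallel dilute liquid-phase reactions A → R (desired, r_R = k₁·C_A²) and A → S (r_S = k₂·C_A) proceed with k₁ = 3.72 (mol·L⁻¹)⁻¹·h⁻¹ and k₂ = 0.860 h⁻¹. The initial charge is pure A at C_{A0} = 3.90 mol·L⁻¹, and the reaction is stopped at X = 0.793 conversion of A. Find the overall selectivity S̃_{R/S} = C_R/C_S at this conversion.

C_A = C_{A0}(1−X) = 0.8073 mol·L⁻¹.
Along a PFR/batch, dC_S/dC_A = −r_S/(r_R+r_S) = −k₂/(k₂+k₁·C_A).
Integrating from C_{A0} to C_A: C_S = (0.860/3.72)·ln[(0.860+3.72·3.90)/(0.860+3.72·0.807)] = 0.2312·ln(15.37/3.863) = 0.3192 mol·L⁻¹.
Then C_R = (C_{A0}−C_A) − C_S = 3.093 − 0.3192 = 2.773 mol·L⁻¹.
S̃_{R/S} = C_R/C_S = 2.773/0.3192 = 8.69.

8.69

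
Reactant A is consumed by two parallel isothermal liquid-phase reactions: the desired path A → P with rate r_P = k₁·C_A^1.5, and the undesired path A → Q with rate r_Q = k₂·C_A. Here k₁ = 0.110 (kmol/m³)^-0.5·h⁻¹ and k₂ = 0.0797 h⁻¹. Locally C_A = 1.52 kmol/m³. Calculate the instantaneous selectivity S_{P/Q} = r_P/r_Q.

1.70

S_{P/Q} = r_P/r_Q = (k₁·C_A^1.5)/(k₂·C_A) = (k₁/k₂)·C_A^0.5.
= (0.110×1.520^1.5) / (0.0797×1.520) = 0.2061/0.1211 = 1.70.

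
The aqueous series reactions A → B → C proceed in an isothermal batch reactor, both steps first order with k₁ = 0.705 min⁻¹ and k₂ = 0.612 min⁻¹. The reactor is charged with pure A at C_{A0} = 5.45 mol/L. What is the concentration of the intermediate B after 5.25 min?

For first-order series with pure A initially, C_B(t) = k₁C_{A0}/(k₂−k₁)·(e^(−k₁t) − e^(−k₂t)).
e^(−k₁t) = e^(−0.705×5.25) = e^(−3.701) = 0.02469; e^(−k₂t) = e^(−3.213) = 0.04024.
C_B = 0.705×5.45/(0.612−0.705) × (0.02469−0.04024) = (-41.31)×(-0.01554) = 0.6422 mol/L.

0.642 mol/L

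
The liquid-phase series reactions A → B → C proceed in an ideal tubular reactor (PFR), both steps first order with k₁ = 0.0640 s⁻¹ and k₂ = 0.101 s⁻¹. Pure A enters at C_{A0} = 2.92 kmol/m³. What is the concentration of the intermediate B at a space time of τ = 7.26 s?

0.748 kmol/m³

The intermediate concentration in a first-order A→B→C sequence is C_B = k₁C_{A0}(e^(−k₁τ) − e^(−k₂τ))/(k₂−k₁).
e^(−k₁τ) = e^(−0.0640×7.26) = e^(−0.4646) = 0.6284; e^(−k₂τ) = e^(−0.7333) = 0.4803.
C_B = 0.0640×2.92/(0.101−0.0640) × (0.6284−0.4803) = 5.051×0.1480 = 0.7476 kmol/m³.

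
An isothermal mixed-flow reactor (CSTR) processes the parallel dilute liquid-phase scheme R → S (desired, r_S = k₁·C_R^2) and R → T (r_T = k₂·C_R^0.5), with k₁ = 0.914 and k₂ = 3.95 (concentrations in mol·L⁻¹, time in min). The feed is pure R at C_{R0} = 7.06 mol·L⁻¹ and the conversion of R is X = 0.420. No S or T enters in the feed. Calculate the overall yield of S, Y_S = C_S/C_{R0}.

0.276

Exit C_R = C_{R0}(1−X) = 7.06×0.580 = 4.095 mol·L⁻¹.
In a CSTR the entire volume is at exit conditions, so r_S = 0.914×4.095^2 = 15.33 and r_T = 3.95×4.095^0.5 = 7.993.
Fraction of consumed R going to S: r_S/(r_S+r_T) = 0.6572.
C_S = 0.6572·C_{R0}·X = 0.6572×7.06×0.420 = 1.95 mol·L⁻¹; Y_S = C_S/C_{R0} = 0.276.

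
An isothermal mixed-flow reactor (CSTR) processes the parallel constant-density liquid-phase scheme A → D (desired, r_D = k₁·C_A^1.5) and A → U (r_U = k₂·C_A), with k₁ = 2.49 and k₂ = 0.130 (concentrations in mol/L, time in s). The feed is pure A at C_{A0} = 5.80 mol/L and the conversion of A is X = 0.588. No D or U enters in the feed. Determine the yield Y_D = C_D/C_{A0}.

Exit C_A = C_{A0}(1−X) = 5.80×0.412 = 2.390 mol/L.
A CSTR operates uniformly at the exit composition, giving r_D = 9.198 and r_U = 0.3106 (each k·C_A^n at C_A = 2.390).
Fraction of consumed A going to D: r_D/(r_D+r_U) = 0.9673.
C_D = 0.9673·C_{A0}·X = 0.9673×5.80×0.588 = 3.30 mol/L; Y_D = C_D/C_{A0} = 0.569.

0.569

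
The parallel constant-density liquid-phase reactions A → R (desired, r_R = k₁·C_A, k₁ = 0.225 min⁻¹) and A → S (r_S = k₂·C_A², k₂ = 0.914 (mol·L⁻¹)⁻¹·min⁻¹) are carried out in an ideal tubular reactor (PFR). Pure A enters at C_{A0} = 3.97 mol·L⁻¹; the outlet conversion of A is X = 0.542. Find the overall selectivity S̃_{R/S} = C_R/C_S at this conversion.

0.0890

C_A = C_{A0}(1−X) = 1.818 mol·L⁻¹.
Along a PFR/batch, dC_R/dC_A = −r_R/(r_R+r_S) = −k₁/(k₁+k₂·C_A).
Integrating from C_{A0} to C_A: C_R = (0.225/0.914)·ln[(0.225+0.914·3.97)/(0.225+0.914·1.82)] = 0.2462·ln(3.854/1.887) = 0.1758 mol·L⁻¹.
C_S = (C_{A0}−C_A)−C_R = 1.976 mol·L⁻¹; S̃_{R/S} = 0.1758/1.976 = 0.0890.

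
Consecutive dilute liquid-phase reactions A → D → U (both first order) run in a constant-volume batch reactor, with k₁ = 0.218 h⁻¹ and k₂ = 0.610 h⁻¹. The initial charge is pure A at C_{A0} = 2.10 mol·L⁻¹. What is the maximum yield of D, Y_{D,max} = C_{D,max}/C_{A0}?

Evaluating C_D at t_opt = ln(k₂/k₁)/(k₂−k₁) gives C_{D,max}/C_{A0} = (k₁/k₂)^[k₂/(k₂−k₁)].
= (0.218/0.610)^(0.610/(0.610−0.218)) = (0.3574)^(1.556) = 0.2017.

0.202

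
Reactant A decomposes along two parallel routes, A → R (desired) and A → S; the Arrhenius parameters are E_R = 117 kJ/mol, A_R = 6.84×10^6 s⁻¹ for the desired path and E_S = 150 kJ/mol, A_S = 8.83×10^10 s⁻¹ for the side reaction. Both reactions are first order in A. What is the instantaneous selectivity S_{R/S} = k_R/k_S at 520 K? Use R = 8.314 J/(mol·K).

k_R/k_S = (A_R/A_S)·exp[−(E_R−E_S)/(RT)] = (A_R/A_S)·exp[(E_S−E_R)/(RT)].
(E_S−E_R)/(RT) = (150−117)×10³/(8.314×520) = 33000/4323 = 7.633.
k_R/k_S = (6.84×10^6/8.83×10^10)·exp(7.633) = 7.746×10^-5 × 2065 = 0.160.
Since E_R < E_S, lowering the temperature improves selectivity toward R.

0.160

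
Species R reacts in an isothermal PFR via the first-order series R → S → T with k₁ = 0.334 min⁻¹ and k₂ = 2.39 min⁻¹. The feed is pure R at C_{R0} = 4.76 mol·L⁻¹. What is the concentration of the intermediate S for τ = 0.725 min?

0.470 mol·L⁻¹

Solving the coupled first-order balances gives C_S(τ) = [k₁/(k₂−k₁)]·C_{R0}·(e^(−k₁τ) − e^(−k₂τ)).
e^(−k₁τ) = e^(−0.334×0.725) = e^(−0.2422) = 0.7849; e^(−k₂τ) = e^(−1.733) = 0.1768.
C_S = 0.334×4.76/(2.39−0.334) × (0.7849−0.1768) = 0.7733×0.6081 = 0.4703 mol·L⁻¹.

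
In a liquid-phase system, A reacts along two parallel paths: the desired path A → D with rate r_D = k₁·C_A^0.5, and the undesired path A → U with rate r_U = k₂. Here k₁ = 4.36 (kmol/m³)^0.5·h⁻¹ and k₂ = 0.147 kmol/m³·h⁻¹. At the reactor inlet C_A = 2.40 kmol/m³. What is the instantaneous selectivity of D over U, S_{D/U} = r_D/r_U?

S_{D/U} = r_D/r_U = (k₁·C_A^0.5)/(k₂) = (k₁/k₂)·C_A^0.5.
= (4.36×2.400^0.5) / (0.147) = 6.754/0.1470 = 45.9.

45.9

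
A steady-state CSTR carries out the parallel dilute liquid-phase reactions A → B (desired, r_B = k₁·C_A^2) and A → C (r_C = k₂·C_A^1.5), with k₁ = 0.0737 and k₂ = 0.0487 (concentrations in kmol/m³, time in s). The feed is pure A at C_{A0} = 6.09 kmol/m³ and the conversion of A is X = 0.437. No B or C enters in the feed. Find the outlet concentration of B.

Exit C_A = C_{A0}(1−X) = 6.09×0.563 = 3.429 kmol/m³.
In a CSTR the entire volume is at exit conditions, so r_B = 0.0737×3.429^2 = 0.8664 and r_C = 0.0487×3.429^1.5 = 0.3092.
Fraction of consumed A going to B: r_B/(r_B+r_C) = 0.7370.
C_B = 0.7370·C_{A0}·X = 0.7370×6.09×0.437 = 1.96 kmol/m³.

1.96 kmol/m³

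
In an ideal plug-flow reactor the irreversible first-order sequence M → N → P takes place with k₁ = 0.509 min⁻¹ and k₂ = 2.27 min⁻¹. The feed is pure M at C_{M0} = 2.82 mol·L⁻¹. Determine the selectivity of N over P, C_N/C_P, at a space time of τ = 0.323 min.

Solving the coupled first-order balances gives C_N(τ) = [k₁/(k₂−k₁)]·C_{M0}·(e^(−k₁τ) − e^(−k₂τ)).
e^(−k₁τ) = e^(−0.509×0.323) = e^(−0.1644) = 0.8484; e^(−k₂τ) = e^(−0.7332) = 0.4804.
C_N = 0.509×2.82/(2.27−0.509) × (0.8484−0.4804) = 0.8151×0.3680 = 0.3000 mol·L⁻¹.
C_M = C_{M0}e^(−k₁τ) = 2.392 mol·L⁻¹, so C_P = C_{M0}−C_M−C_N = 0.1275 mol·L⁻¹; C_N/C_P = 2.35.

2.35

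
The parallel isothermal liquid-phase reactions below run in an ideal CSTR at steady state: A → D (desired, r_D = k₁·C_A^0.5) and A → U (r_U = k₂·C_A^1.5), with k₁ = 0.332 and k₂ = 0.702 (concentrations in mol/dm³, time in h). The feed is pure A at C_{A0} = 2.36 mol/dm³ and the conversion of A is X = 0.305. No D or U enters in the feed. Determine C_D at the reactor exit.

0.161 mol/dm³

Exit C_A = C_{A0}(1−X) = 2.36×0.695 = 1.640 mol/dm³.
A CSTR operates uniformly at the exit composition, giving r_D = 0.4252 and r_U = 1.475 (each k·C_A^n at C_A = 1.640).
Fraction of consumed A going to D: r_D/(r_D+r_U) = 0.2238.
C_D = 0.2238·C_{A0}·X = 0.2238×2.36×0.305 = 0.161 mol/dm³.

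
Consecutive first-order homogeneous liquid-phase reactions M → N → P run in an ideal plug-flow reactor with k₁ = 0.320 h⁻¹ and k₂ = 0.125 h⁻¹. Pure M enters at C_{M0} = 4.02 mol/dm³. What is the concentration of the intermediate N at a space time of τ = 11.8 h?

1.36 mol/dm³

For first-order series with pure M initially, C_N(τ) = k₁C_{M0}/(k₂−k₁)·(e^(−k₁τ) − e^(−k₂τ)).
e^(−k₁τ) = e^(−0.320×11.8) = e^(−3.776) = 0.02291; e^(−k₂τ) = e^(−1.475) = 0.2288.
C_N = 0.320×4.02/(0.125−0.320) × (0.02291−0.2288) = (-6.597)×(-0.2059) = 1.358 mol/dm³.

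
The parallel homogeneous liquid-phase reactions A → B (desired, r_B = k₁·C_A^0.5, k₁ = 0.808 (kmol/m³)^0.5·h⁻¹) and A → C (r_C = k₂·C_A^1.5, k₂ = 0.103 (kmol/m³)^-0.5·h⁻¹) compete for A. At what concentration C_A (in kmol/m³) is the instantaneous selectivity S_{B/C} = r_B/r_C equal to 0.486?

16.1 kmol/m³

S_{B/C} = (k₁/k₂)·C_A⁻¹ ⇒ C_A = (S·k₂/k₁)^(-1).
= (0.486×0.103/0.808)^(-1) = (0.06195)^(-1) = 16.1 kmol/m³.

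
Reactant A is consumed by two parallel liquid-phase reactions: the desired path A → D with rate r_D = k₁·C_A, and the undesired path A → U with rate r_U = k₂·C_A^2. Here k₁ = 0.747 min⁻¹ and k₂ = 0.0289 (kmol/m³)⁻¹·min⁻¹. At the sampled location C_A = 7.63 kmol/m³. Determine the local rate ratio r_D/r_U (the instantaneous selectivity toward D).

S_{D/U} = r_D/r_U = (k₁·C_A)/(k₂·C_A^2) = (k₁/k₂)·C_A⁻¹.
= (0.747×7.630) / (0.0289×7.630^2) = 5.700/1.682 = 3.39.

3.39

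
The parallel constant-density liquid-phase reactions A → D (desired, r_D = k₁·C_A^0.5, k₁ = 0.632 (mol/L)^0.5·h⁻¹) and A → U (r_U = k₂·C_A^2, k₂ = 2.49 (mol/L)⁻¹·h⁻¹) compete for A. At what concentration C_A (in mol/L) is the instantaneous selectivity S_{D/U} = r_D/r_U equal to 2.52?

0.216 mol/L

S_{D/U} = (k₁/k₂)·C_A^-1.5 ⇒ C_A = (S·k₂/k₁)^(1/(-1.5)).
= (2.52×2.49/0.632)^(-0.6667) = (9.928)^(-0.6667) = 0.216 mol/L.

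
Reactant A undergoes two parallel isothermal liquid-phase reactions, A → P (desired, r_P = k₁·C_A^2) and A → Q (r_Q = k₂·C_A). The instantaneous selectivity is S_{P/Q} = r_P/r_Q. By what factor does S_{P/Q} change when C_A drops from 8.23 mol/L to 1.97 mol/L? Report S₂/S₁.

S_{P/Q} = (k₁/k₂)·C_A, so S₂/S₁ = (C_{A,2}/C_{A,1}).
= 1.97/8.23 = 0.239.
Selectivity toward P falls as C_A falls — high-concentration operation is favoured.

0.239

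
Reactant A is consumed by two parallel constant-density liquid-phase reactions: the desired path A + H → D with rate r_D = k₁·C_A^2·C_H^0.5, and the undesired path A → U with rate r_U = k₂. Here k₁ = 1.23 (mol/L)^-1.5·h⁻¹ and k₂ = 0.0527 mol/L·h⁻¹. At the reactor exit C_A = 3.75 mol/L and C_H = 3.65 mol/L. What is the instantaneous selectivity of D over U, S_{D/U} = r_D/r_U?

S_{D/U} = r_D/r_U = (k₁·C_A^2·C_H^0.5)/(k₂) = (k₁/k₂)·C_A^2·C_H^0.5.
= (1.23×3.750^2×3.650^0.5) / (0.0527) = 33.05/0.05270 = 627.

627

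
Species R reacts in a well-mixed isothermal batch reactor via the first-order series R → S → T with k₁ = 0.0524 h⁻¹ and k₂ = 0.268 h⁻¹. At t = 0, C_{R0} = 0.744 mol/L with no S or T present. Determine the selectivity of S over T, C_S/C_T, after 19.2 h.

For first-order series with pure R initially, C_S(t) = k₁C_{R0}/(k₂−k₁)·(e^(−k₁t) − e^(−k₂t)).
e^(−k₁t) = e^(−0.0524×19.2) = e^(−1.006) = 0.3656; e^(−k₂t) = e^(−5.146) = 0.005825.
C_S = 0.0524×0.744/(0.268−0.0524) × (0.3656−0.005825) = 0.1808×0.3598 = 0.06506 mol/L.
C_R = C_{R0}e^(−k₁t) = 0.2720 mol/L, so C_T = C_{R0}−C_R−C_S = 0.4069 mol/L; C_S/C_T = 0.160.

0.160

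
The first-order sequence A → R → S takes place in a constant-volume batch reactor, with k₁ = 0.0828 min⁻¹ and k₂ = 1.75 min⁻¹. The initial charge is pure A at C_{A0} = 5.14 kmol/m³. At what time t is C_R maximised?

1.83 min

Setting dC_R/dt = 0 gives t_opt = ln(k₂/k₁)/(k₂−k₁).
= ln(1.75/0.0828)/(1.75−0.0828) = ln(21.14)/1.667 = 3.051/1.667 = 1.83 min.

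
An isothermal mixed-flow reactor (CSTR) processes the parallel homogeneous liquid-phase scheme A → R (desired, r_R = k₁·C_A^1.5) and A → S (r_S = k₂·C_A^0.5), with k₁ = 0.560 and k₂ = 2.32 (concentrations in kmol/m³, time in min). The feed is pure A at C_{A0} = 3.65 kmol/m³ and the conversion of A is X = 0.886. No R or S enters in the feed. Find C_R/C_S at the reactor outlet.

Exit C_A = C_{A0}(1−X) = 3.65×0.114 = 0.4161 kmol/m³.
A CSTR operates uniformly at the exit composition, giving r_R = 0.1503 and r_S = 1.497 (each k·C_A^n at C_A = 0.4161).
Overall selectivity = C_R/C_S = r_Rτ/(r_Sτ) = r_R/r_S = 0.100.

0.100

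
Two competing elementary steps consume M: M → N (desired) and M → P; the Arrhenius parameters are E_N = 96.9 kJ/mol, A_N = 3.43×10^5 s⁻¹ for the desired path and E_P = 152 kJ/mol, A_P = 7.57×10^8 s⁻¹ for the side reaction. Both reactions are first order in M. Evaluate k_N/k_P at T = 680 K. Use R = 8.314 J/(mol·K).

7.74

Since both paths have the same order in M, the concentration cancels and S_{N/P} = k_N/k_P = (A_N/A_P)·exp[(E_P−E_N)/(RT)].
(E_P−E_N)/(RT) = (152−96.9)×10³/(8.314×680) = 55100/5654 = 9.746.
k_N/k_P = (3.43×10^5/7.57×10^8)·exp(9.746) = 4.531×10^-4 × 17088 = 7.74.
Since E_N < E_P, lowering the temperature improves selectivity toward N.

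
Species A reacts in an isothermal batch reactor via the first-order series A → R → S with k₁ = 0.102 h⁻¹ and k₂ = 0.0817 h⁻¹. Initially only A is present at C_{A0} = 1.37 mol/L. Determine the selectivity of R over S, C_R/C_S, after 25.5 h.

The intermediate concentration in a first-order A→B→C sequence is C_R = k₁C_{A0}(e^(−k₁t) − e^(−k₂t))/(k₂−k₁).
e^(−k₁t) = e^(−0.102×25.5) = e^(−2.601) = 0.07420; e^(−k₂t) = e^(−2.083) = 0.1245.
C_R = 0.102×1.37/(0.0817−0.102) × (0.07420−0.1245) = (-6.884)×(-0.05031) = 0.3463 mol/L.
C_A = C_{A0}e^(−k₁t) = 0.1017 mol/L, so C_S = C_{A0}−C_A−C_R = 0.9220 mol/L; C_R/C_S = 0.376.

0.376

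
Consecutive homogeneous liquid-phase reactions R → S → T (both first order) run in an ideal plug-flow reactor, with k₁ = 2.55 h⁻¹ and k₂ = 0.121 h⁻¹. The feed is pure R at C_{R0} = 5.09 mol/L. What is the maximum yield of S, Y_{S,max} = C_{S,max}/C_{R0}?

For a first-order series the maximum intermediate yield is C_{S,max}/C_{R0} = (k₁/k₂)^[k₂/(k₂−k₁)].
= (2.55/0.121)^(0.121/(0.121−2.55)) = (21.07)^(-0.04981) = 0.8591.

0.859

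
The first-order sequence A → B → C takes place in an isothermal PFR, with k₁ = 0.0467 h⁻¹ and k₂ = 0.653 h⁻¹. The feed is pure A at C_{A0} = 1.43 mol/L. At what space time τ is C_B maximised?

4.35 h

The intermediate peaks when r₁ = r₂, i.e. k₁e^(−k₁τ) = k₂e^(−k₂τ), giving τ_opt = ln(k₂/k₁)/(k₂−k₁).
= ln(0.653/0.0467)/(0.653−0.0467) = ln(13.98)/0.6063 = 2.638/0.6063 = 4.35 h.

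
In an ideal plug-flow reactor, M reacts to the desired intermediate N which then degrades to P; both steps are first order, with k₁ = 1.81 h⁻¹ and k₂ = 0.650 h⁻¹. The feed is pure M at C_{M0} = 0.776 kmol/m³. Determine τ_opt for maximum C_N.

Setting dC_N/dτ = 0 gives τ_opt = ln(k₂/k₁)/(k₂−k₁).
= ln(0.650/1.81)/(0.650−1.81) = ln(0.3591)/-1.160 = -1.024/-1.160 = 0.883 h.

0.883 h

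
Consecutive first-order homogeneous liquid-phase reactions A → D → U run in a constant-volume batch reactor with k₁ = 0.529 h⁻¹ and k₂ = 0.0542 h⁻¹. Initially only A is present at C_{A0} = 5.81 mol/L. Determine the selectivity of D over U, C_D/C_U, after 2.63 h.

11.1

The intermediate concentration in a first-order A→B→C sequence is C_D = k₁C_{A0}(e^(−k₁t) − e^(−k₂t))/(k₂−k₁).
e^(−k₁t) = e^(−0.529×2.63) = e^(−1.391) = 0.2488; e^(−k₂t) = e^(−0.1425) = 0.8671.
C_D = 0.529×5.81/(0.0542−0.529) × (0.2488−0.8671) = (-6.473)×(-0.6184) = 4.003 mol/L.
C_A = C_{A0}e^(−k₁t) = 1.445 mol/L, so C_U = C_{A0}−C_A−C_D = 0.3617 mol/L; C_D/C_U = 11.1.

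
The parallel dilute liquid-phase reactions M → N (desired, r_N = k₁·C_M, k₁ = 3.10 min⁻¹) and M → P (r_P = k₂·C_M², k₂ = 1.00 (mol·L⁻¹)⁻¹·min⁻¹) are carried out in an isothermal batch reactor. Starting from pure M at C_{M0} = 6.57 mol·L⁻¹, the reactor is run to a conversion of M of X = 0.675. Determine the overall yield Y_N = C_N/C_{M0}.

0.290

C_M = C_{M0}(1−X) = 2.135 mol·L⁻¹.
Along a PFR/batch, dC_N/dC_M = −r_N/(r_N+r_P) = −k₁/(k₁+k₂·C_M).
Integrating from C_{M0} to C_M: C_N = (3.10/1.00)·ln[(3.10+1.00·6.57)/(3.10+1.00·2.14)] = 3.100·ln(9.670/5.235) = 1.902 mol·L⁻¹.
Y_N = C_N/C_{M0} = 1.902/6.57 = 0.290.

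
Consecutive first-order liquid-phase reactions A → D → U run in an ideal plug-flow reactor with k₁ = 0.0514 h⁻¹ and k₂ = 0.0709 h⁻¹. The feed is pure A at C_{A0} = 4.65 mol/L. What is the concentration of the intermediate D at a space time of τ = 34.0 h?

1.03 mol/L

Solving the coupled first-order balances gives C_D(τ) = [k₁/(k₂−k₁)]·C_{A0}·(e^(−k₁τ) − e^(−k₂τ)).
e^(−k₁τ) = e^(−0.0514×34.0) = e^(−1.748) = 0.1742; e^(−k₂τ) = e^(−2.411) = 0.08976.
C_D = 0.0514×4.65/(0.0709−0.0514) × (0.1742−0.08976) = 12.26×0.08443 = 1.035 mol/L.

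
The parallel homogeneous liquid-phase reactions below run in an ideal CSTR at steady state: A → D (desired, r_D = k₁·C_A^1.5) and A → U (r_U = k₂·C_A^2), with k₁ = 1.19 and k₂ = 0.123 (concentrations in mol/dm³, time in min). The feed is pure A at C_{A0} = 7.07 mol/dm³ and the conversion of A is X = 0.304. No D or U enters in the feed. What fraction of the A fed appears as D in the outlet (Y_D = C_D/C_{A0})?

Exit C_A = C_{A0}(1−X) = 7.07×0.696 = 4.921 mol/dm³.
Rates in a CSTR are evaluated at the outlet concentration: r_D = 1.19×4.921^1.5 = 12.99, r_U = 0.123×4.921^2 = 2.978.
Fraction of consumed A going to D: r_D/(r_D+r_U) = 0.8135.
C_D = 0.8135·C_{A0}·X = 0.8135×7.07×0.304 = 1.75 mol/dm³; Y_D = C_D/C_{A0} = 0.247.

0.247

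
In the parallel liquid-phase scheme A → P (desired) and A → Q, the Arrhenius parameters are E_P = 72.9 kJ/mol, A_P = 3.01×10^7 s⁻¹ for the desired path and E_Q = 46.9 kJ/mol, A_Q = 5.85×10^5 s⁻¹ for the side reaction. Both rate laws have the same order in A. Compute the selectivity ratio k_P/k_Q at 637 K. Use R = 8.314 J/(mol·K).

Since both paths have the same order in A, the concentration cancels and S_{P/Q} = k_P/k_Q = (A_P/A_Q)·exp[(E_Q−E_P)/(RT)].
(E_Q−E_P)/(RT) = (46.9−72.9)×10³/(8.314×637) = -26000/5296 = -4.909.
k_P/k_Q = (3.01×10^7/5.85×10^5)·exp(-4.909) = 51.45 × 0.007377 = 0.380.

0.380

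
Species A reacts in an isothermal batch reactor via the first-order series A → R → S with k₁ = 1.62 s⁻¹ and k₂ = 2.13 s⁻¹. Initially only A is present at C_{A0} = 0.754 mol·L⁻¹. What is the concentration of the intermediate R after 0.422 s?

Solving the coupled first-order balances gives C_R(t) = [k₁/(k₂−k₁)]·C_{A0}·(e^(−k₁t) − e^(−k₂t)).
e^(−k₁t) = e^(−1.62×0.422) = e^(−0.6836) = 0.5048; e^(−k₂t) = e^(−0.8989) = 0.4070.
C_R = 1.62×0.754/(2.13−1.62) × (0.5048−0.4070) = 2.395×0.09774 = 0.2341 mol·L⁻¹.

0.234 mol·L⁻¹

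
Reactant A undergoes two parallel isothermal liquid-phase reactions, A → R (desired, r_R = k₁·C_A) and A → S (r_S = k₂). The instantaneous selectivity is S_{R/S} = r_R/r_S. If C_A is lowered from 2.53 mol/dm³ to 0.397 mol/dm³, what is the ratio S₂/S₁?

0.157

S_{R/S} = (k₁/k₂)·C_A, so S₂/S₁ = (C_{A,2}/C_{A,1}).
= 0.397/2.53 = 0.157.
Selectivity toward R falls as C_A falls — high-concentration operation is favoured.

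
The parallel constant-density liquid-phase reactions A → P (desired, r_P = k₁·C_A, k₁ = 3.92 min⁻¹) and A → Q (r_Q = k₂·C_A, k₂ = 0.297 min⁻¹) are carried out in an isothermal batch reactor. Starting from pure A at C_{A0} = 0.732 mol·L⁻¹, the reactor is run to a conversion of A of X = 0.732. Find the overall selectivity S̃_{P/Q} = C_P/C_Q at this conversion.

13.2

C_A = C_{A0}(1−X) = 0.1962 mol·L⁻¹.
Both paths are first order in A, so the instantaneous fraction to P is constant: dC_P/d(−C_A) = k₁/(k₁+k₂) = 0.9296.
C_P = 0.9296·(C_{A0}−C_A) = 0.9296×0.5358 = 0.498 mol·L⁻¹.
C_Q = (C_{A0}−C_A)−C_P = 0.03774 mol·L⁻¹; S̃_{P/Q} = 0.4981/0.03774 = 13.2.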